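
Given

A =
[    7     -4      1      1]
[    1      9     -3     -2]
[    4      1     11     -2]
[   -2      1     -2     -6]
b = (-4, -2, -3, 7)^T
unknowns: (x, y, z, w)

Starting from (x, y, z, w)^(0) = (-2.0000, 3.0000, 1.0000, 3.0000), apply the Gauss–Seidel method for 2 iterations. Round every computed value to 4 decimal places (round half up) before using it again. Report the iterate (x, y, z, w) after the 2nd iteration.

(0.0136, -0.4989, -0.4574, -1.1019)

Iteration 1:
  x = (-4 - (-4)·3.0000 - (1)·1.0000 - (1)·3.0000) / (7) = 0.5714
  y = (-2 - (1)·0.5714 - (-3)·1.0000 - (-2)·3.0000) / (9) = 0.7143
  z = (-3 - (4)·0.5714 - (1)·0.7143 - (-2)·3.0000) / (11) = 0.0000
  w = (7 - (-2)·0.5714 - (1)·0.7143 - (-2)·0.0000) / (-6) = -1.2381
Iteration 2:
  x = (-4 - (-4)·0.7143 - (1)·0.0000 - (1)·-1.2381) / (7) = 0.0136
  y = (-2 - (1)·0.0136 - (-3)·0.0000 - (-2)·-1.2381) / (9) = -0.4989
  z = (-3 - (4)·0.0136 - (1)·-0.4989 - (-2)·-1.2381) / (11) = -0.4574
  w = (7 - (-2)·0.0136 - (1)·-0.4989 - (-2)·-0.4574) / (-6) = -1.1019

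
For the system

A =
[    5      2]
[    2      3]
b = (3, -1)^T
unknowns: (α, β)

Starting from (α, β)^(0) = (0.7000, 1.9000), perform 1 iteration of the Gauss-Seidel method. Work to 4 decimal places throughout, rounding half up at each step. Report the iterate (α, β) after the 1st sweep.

(-0.1600, -0.2267)

Iteration 1:
  α = (3 - (2)·1.9000) / (5) = -0.1600
  β = (-1 - (2)·-0.1600) / (3) = -0.2267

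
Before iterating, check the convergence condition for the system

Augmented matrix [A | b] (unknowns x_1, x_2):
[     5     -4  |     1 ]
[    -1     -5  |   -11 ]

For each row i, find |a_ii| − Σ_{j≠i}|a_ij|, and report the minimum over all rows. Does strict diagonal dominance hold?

1

row 1: |5| − (4) = 1
row 2: |-5| − (1) = 4
minimum over rows = 1 → strictly diagonally dominant (convergence guaranteed)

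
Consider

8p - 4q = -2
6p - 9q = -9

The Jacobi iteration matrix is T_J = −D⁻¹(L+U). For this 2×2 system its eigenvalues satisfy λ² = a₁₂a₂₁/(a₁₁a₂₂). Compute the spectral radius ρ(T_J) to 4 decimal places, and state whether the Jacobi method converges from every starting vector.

a₁₂a₂₁/(a₁₁a₂₂) = (-4)·(6) / ((8)·(-9)) = 0.333333
ρ = √|0.333333| = √0.333333 = 0.5774
ρ < 1, so Jacobi converges

0.5774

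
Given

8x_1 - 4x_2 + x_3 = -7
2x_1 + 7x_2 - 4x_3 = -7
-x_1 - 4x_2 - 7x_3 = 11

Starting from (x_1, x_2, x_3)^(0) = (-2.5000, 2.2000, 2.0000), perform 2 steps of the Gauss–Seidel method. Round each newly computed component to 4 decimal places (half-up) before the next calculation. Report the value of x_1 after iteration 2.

-0.5933

Iteration 1:
  x_1 = (-7 - (-4)·2.2000 - (1)·2.0000) / (8) = -0.0250
  x_2 = (-7 - (2)·-0.0250 - (-4)·2.0000) / (7) = 0.1500
  x_3 = (11 - (-1)·-0.0250 - (-4)·0.1500) / (-7) = -1.6536
Iteration 2:
  x_1 = (-7 - (-4)·0.1500 - (1)·-1.6536) / (8) = -0.5933
  x_2 = (-7 - (2)·-0.5933 - (-4)·-1.6536) / (7) = -1.7754
  x_3 = (11 - (-1)·-0.5933 - (-4)·-1.7754) / (-7) = -0.4722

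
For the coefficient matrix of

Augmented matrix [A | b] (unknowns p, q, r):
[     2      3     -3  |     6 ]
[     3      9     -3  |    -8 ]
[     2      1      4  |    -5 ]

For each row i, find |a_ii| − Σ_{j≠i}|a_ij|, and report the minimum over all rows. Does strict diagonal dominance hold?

row 1: |2| − (3+3) = -4
row 2: |9| − (3+3) = 3
row 3: |4| − (2+1) = 1
minimum over rows = -4 → not strictly diagonally dominant

-4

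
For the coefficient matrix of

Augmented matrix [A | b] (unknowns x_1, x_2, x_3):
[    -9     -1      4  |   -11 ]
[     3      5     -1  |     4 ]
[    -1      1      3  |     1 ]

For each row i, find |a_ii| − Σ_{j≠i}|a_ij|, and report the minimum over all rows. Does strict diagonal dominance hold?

row 1: |-9| − (1+4) = 4
row 2: |5| − (3+1) = 1
row 3: |3| − (1+1) = 1
minimum over rows = 1 → strictly diagonally dominant (convergence guaranteed)

1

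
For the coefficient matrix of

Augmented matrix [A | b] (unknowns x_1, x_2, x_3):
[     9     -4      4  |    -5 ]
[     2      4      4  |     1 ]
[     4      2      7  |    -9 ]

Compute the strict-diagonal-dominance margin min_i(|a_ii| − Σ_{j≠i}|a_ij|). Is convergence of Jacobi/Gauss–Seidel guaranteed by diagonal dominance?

-2

row 1: |9| − (4+4) = 1
row 2: |4| − (2+4) = -2
row 3: |7| − (4+2) = 1
minimum over rows = -2 → not strictly diagonally dominant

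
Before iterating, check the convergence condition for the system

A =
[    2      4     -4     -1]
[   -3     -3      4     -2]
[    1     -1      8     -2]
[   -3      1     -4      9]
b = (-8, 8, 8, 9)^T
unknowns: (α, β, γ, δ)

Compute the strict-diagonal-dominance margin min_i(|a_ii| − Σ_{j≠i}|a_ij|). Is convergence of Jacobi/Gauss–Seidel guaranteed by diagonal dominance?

row 1: |2| − (4+4+1) = -7
row 2: |-3| − (3+4+2) = -6
row 3: |8| − (1+1+2) = 4
row 4: |9| − (3+1+4) = 1
minimum over rows = -7 → not strictly diagonally dominant

-7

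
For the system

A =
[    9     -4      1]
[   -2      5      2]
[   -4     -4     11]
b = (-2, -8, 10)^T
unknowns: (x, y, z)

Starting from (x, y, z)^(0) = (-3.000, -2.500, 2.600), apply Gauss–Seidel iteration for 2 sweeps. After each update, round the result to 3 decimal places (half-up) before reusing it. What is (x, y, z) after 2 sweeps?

Iteration 1:
  x = (-2 - (-4)·-2.500 - (1)·2.600) / (9) = -1.622
  y = (-8 - (-2)·-1.622 - (2)·2.600) / (5) = -3.289
  z = (10 - (-4)·-1.622 - (-4)·-3.289) / (11) = -0.877
Iteration 2:
  x = (-2 - (-4)·-3.289 - (1)·-0.877) / (9) = -1.587
  y = (-8 - (-2)·-1.587 - (2)·-0.877) / (5) = -1.884
  z = (10 - (-4)·-1.587 - (-4)·-1.884) / (11) = -0.353

(-1.587, -1.884, -0.353)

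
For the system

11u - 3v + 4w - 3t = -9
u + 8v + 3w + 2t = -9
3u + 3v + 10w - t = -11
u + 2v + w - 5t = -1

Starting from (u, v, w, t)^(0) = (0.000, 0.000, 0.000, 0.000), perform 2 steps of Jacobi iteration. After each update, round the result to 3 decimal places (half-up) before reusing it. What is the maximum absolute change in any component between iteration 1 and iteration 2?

0.834

Iteration 1:
  u = (-9 - (-3)·0.000 - (4)·0.000 - (-3)·0.000) / (11) = -0.818
  v = (-9 - (1)·0.000 - (3)·0.000 - (2)·0.000) / (8) = -1.125
  w = (-11 - (3)·0.000 - (3)·0.000 - (-1)·0.000) / (10) = -1.100
  t = (-1 - (1)·0.000 - (2)·0.000 - (1)·0.000) / (-5) = 0.200
Iteration 2:
  u = (-9 - (-3)·-1.125 - (4)·-1.100 - (-3)·0.200) / (11) = -0.670
  v = (-9 - (1)·-0.818 - (3)·-1.100 - (2)·0.200) / (8) = -0.660
  w = (-11 - (3)·-0.818 - (3)·-1.125 - (-1)·0.200) / (10) = -0.497
  t = (-1 - (1)·-0.818 - (2)·-1.125 - (1)·-1.100) / (-5) = -0.634
Change: (0.148, 0.465, 0.603, -0.834) → max |·| = 0.834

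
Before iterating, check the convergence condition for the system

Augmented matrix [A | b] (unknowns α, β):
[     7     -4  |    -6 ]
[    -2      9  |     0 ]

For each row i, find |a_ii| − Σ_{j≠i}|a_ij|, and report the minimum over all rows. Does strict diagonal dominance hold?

3

row 1: |7| − (4) = 3
row 2: |9| − (2) = 7
minimum over rows = 3 → strictly diagonally dominant (convergence guaranteed)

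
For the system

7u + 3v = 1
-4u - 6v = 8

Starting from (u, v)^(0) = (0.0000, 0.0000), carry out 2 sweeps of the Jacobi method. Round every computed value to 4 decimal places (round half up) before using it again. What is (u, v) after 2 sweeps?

Iteration 1:
  u = (1 - (3)·0.0000) / (7) = 0.1429
  v = (8 - (-4)·0.0000) / (-6) = -1.3333
Iteration 2:
  u = (1 - (3)·-1.3333) / (7) = 0.7143
  v = (8 - (-4)·0.1429) / (-6) = -1.4286

(0.7143, -1.4286)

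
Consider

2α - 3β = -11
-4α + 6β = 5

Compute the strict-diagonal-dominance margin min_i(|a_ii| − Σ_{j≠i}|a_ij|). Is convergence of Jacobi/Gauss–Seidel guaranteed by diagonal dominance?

-1

row 1: |2| − (3) = -1
row 2: |6| − (4) = 2
minimum over rows = -1 → not strictly diagonally dominant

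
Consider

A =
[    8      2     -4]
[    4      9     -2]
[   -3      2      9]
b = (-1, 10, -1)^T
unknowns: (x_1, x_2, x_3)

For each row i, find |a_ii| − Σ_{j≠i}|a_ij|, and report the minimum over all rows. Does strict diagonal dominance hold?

2

row 1: |8| − (2+4) = 2
row 2: |9| − (4+2) = 3
row 3: |9| − (3+2) = 4
minimum over rows = 2 → strictly diagonally dominant (convergence guaranteed)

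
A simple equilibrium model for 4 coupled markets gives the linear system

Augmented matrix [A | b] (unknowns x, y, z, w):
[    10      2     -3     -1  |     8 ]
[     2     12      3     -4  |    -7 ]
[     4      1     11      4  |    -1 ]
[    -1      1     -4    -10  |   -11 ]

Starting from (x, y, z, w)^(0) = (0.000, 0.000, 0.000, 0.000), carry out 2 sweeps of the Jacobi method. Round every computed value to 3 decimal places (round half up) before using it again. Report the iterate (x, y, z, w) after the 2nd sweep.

Iteration 1:
  x = (8 - (2)·0.000 - (-3)·0.000 - (-1)·0.000) / (10) = 0.800
  y = (-7 - (2)·0.000 - (3)·0.000 - (-4)·0.000) / (12) = -0.583
  z = (-1 - (4)·0.000 - (1)·0.000 - (4)·0.000) / (11) = -0.091
  w = (-11 - (-1)·0.000 - (1)·0.000 - (-4)·0.000) / (-10) = 1.100
Iteration 2:
  x = (8 - (2)·-0.583 - (-3)·-0.091 - (-1)·1.100) / (10) = 0.999
  y = (-7 - (2)·0.800 - (3)·-0.091 - (-4)·1.100) / (12) = -0.327
  z = (-1 - (4)·0.800 - (1)·-0.583 - (4)·1.100) / (11) = -0.729
  w = (-11 - (-1)·0.800 - (1)·-0.583 - (-4)·-0.091) / (-10) = 0.998

(0.999, -0.327, -0.729, 0.998)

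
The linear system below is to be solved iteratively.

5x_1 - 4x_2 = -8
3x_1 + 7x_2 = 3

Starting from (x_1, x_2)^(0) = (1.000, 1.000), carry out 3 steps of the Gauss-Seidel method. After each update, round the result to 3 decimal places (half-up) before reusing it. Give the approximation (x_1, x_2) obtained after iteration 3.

Iteration 1:
  x_1 = (-8 - (-4)·1.000) / (5) = -0.800
  x_2 = (3 - (3)·-0.800) / (7) = 0.771
Iteration 2:
  x_1 = (-8 - (-4)·0.771) / (5) = -0.983
  x_2 = (3 - (3)·-0.983) / (7) = 0.850
Iteration 3:
  x_1 = (-8 - (-4)·0.850) / (5) = -0.920
  x_2 = (3 - (3)·-0.920) / (7) = 0.823

(-0.920, 0.823)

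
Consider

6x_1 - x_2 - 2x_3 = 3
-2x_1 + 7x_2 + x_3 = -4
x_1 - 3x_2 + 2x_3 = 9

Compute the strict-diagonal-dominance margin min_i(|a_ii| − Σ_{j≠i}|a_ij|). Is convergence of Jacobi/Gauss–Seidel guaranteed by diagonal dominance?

row 1: |6| − (1+2) = 3
row 2: |7| − (2+1) = 4
row 3: |2| − (1+3) = -2
minimum over rows = -2 → not strictly diagonally dominant

-2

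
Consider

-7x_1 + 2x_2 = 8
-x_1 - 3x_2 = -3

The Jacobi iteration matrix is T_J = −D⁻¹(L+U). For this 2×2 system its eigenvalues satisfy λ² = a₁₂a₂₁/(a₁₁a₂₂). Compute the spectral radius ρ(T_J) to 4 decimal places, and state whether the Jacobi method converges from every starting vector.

a₁₂a₂₁/(a₁₁a₂₂) = (2)·(-1) / ((-7)·(-3)) = -0.095238
ρ = √|-0.095238| = √0.095238 = 0.3086
ρ < 1, so Jacobi converges

0.3086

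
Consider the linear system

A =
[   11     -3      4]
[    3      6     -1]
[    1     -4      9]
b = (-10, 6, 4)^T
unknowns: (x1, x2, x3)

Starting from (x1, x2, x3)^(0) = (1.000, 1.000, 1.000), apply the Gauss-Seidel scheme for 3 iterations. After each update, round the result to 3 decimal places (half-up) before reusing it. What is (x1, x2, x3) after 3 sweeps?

(-0.922, 1.677, 1.292)

Iteration 1:
  x1 = (-10 - (-3)·1.000 - (4)·1.000) / (11) = -1.000
  x2 = (6 - (3)·-1.000 - (-1)·1.000) / (6) = 1.667
  x3 = (4 - (1)·-1.000 - (-4)·1.667) / (9) = 1.296
Iteration 2:
  x1 = (-10 - (-3)·1.667 - (4)·1.296) / (11) = -0.926
  x2 = (6 - (3)·-0.926 - (-1)·1.296) / (6) = 1.679
  x3 = (4 - (1)·-0.926 - (-4)·1.679) / (9) = 1.294
Iteration 3:
  x1 = (-10 - (-3)·1.679 - (4)·1.294) / (11) = -0.922
  x2 = (6 - (3)·-0.922 - (-1)·1.294) / (6) = 1.677
  x3 = (4 - (1)·-0.922 - (-4)·1.677) / (9) = 1.292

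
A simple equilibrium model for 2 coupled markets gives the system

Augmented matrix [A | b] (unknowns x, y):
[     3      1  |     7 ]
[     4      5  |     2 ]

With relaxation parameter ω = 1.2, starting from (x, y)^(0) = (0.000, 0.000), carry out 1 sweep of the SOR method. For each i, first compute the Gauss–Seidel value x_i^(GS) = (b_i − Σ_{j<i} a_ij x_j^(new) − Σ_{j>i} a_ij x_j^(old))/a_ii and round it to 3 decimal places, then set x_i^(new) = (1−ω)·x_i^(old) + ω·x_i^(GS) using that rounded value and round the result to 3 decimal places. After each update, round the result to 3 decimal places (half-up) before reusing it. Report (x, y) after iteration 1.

Iteration 1:
  x: GS value = (7 - (1)·0.000) / (3) = 2.333;  x ← (1−ω)·0.000 + ω·2.333 = 2.800
  y: GS value = (2 - (4)·2.800) / (5) = -1.840;  y ← (1−ω)·0.000 + ω·-1.840 = -2.208

(2.800, -2.208)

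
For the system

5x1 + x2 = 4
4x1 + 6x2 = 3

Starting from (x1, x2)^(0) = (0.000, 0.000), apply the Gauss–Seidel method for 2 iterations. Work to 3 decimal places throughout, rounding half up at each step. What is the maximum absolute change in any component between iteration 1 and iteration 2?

Iteration 1:
  x1 = (4 - (1)·0.000) / (5) = 0.800
  x2 = (3 - (4)·0.800) / (6) = -0.033
Iteration 2:
  x1 = (4 - (1)·-0.033) / (5) = 0.807
  x2 = (3 - (4)·0.807) / (6) = -0.038
Change: (0.007, -0.005) → max |·| = 0.007

0.007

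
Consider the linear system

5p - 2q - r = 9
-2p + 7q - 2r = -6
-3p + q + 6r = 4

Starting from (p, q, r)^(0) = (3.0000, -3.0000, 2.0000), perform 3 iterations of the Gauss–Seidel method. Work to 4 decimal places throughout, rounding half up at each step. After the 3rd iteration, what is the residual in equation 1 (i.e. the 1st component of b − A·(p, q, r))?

Iteration 1:
  p = (9 - (-2)·-3.0000 - (-1)·2.0000) / (5) = 1.0000
  q = (-6 - (-2)·1.0000 - (-2)·2.0000) / (7) = 0.0000
  r = (4 - (-3)·1.0000 - (1)·0.0000) / (6) = 1.1667
Iteration 2:
  p = (9 - (-2)·0.0000 - (-1)·1.1667) / (5) = 2.0333
  q = (-6 - (-2)·2.0333 - (-2)·1.1667) / (7) = 0.0571
  r = (4 - (-3)·2.0333 - (1)·0.0571) / (6) = 1.6738
Iteration 3:
  p = (9 - (-2)·0.0571 - (-1)·1.6738) / (5) = 2.1576
  q = (-6 - (-2)·2.1576 - (-2)·1.6738) / (7) = 0.2375
  r = (4 - (-3)·2.1576 - (1)·0.2375) / (6) = 1.7059
Residual b − A·x = (0.3929, 0.0645, -0.0001)

0.3929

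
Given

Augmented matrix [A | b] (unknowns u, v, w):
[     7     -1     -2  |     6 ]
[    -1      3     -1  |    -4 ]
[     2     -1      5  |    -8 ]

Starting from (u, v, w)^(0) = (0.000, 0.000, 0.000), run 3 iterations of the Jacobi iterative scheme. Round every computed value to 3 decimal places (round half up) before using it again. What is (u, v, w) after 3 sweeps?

Iteration 1:
  u = (6 - (-1)·0.000 - (-2)·0.000) / (7) = 0.857
  v = (-4 - (-1)·0.000 - (-1)·0.000) / (3) = -1.333
  w = (-8 - (2)·0.000 - (-1)·0.000) / (5) = -1.600
Iteration 2:
  u = (6 - (-1)·-1.333 - (-2)·-1.600) / (7) = 0.210
  v = (-4 - (-1)·0.857 - (-1)·-1.600) / (3) = -1.581
  w = (-8 - (2)·0.857 - (-1)·-1.333) / (5) = -2.209
Iteration 3:
  u = (6 - (-1)·-1.581 - (-2)·-2.209) / (7) = 0.000
  v = (-4 - (-1)·0.210 - (-1)·-2.209) / (3) = -2.000
  w = (-8 - (2)·0.210 - (-1)·-1.581) / (5) = -2.000

(0.000, -2.000, -2.000)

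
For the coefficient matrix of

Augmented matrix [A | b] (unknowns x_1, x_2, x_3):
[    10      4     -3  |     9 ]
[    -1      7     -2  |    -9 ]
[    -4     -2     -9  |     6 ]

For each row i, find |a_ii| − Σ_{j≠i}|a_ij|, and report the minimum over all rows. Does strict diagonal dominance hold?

row 1: |10| − (4+3) = 3
row 2: |7| − (1+2) = 4
row 3: |-9| − (4+2) = 3
minimum over rows = 3 → strictly diagonally dominant (convergence guaranteed)

3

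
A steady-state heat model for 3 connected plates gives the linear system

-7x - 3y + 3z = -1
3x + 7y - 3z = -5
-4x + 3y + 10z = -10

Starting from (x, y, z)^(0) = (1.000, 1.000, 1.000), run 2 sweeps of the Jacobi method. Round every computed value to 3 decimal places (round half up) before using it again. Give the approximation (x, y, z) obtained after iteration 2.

Iteration 1:
  x = (-1 - (-3)·1.000 - (3)·1.000) / (-7) = 0.143
  y = (-5 - (3)·1.000 - (-3)·1.000) / (7) = -0.714
  z = (-10 - (-4)·1.000 - (3)·1.000) / (10) = -0.900
Iteration 2:
  x = (-1 - (-3)·-0.714 - (3)·-0.900) / (-7) = 0.063
  y = (-5 - (3)·0.143 - (-3)·-0.900) / (7) = -1.161
  z = (-10 - (-4)·0.143 - (3)·-0.714) / (10) = -0.729

(0.063, -1.161, -0.729)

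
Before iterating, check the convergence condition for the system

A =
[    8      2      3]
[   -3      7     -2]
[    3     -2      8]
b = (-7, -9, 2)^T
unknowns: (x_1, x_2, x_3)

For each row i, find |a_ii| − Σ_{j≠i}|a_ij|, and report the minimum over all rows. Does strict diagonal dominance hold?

row 1: |8| − (2+3) = 3
row 2: |7| − (3+2) = 2
row 3: |8| − (3+2) = 3
minimum over rows = 2 → strictly diagonally dominant (convergence guaranteed)

2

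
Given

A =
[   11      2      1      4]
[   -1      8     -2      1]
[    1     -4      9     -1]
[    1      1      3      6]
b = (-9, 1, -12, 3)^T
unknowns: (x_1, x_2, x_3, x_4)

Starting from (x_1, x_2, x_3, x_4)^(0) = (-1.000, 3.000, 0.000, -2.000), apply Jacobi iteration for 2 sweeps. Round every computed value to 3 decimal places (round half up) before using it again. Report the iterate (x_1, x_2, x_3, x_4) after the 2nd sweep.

(-0.914, -0.003, -1.133, 0.620)

Iteration 1:
  x_1 = (-9 - (2)·3.000 - (1)·0.000 - (4)·-2.000) / (11) = -0.636
  x_2 = (1 - (-1)·-1.000 - (-2)·0.000 - (1)·-2.000) / (8) = 0.250
  x_3 = (-12 - (1)·-1.000 - (-4)·3.000 - (-1)·-2.000) / (9) = -0.111
  x_4 = (3 - (1)·-1.000 - (1)·3.000 - (3)·0.000) / (6) = 0.167
Iteration 2:
  x_1 = (-9 - (2)·0.250 - (1)·-0.111 - (4)·0.167) / (11) = -0.914
  x_2 = (1 - (-1)·-0.636 - (-2)·-0.111 - (1)·0.167) / (8) = -0.003
  x_3 = (-12 - (1)·-0.636 - (-4)·0.250 - (-1)·0.167) / (9) = -1.133
  x_4 = (3 - (1)·-0.636 - (1)·0.250 - (3)·-0.111) / (6) = 0.620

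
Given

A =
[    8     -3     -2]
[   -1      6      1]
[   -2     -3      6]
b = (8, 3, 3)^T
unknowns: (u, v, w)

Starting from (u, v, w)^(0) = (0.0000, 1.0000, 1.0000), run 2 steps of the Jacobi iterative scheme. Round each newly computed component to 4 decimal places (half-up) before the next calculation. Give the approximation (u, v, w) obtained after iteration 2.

Iteration 1:
  u = (8 - (-3)·1.0000 - (-2)·1.0000) / (8) = 1.6250
  v = (3 - (-1)·0.0000 - (1)·1.0000) / (6) = 0.3333
  w = (3 - (-2)·0.0000 - (-3)·1.0000) / (6) = 1.0000
Iteration 2:
  u = (8 - (-3)·0.3333 - (-2)·1.0000) / (8) = 1.3750
  v = (3 - (-1)·1.6250 - (1)·1.0000) / (6) = 0.6042
  w = (3 - (-2)·1.6250 - (-3)·0.3333) / (6) = 1.2083

(1.3750, 0.6042, 1.2083)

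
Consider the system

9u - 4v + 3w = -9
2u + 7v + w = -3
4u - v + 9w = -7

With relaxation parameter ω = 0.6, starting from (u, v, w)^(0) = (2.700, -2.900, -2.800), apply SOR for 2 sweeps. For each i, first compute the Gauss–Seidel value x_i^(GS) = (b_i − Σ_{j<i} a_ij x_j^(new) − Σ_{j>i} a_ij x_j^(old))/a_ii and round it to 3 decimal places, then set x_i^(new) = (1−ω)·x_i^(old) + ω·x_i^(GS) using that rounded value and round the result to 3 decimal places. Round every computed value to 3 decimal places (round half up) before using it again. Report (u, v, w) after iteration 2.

(-0.472, -0.516, -1.071)

Iteration 1:
  u: GS value = (-9 - (-4)·-2.900 - (3)·-2.800) / (9) = -1.356;  u ← (1−ω)·2.700 + ω·-1.356 = 0.266
  v: GS value = (-3 - (2)·0.266 - (1)·-2.800) / (7) = -0.105;  v ← (1−ω)·-2.900 + ω·-0.105 = -1.223
  w: GS value = (-7 - (4)·0.266 - (-1)·-1.223) / (9) = -1.032;  w ← (1−ω)·-2.800 + ω·-1.032 = -1.739
Iteration 2:
  u: GS value = (-9 - (-4)·-1.223 - (3)·-1.739) / (9) = -0.964;  u ← (1−ω)·0.266 + ω·-0.964 = -0.472
  v: GS value = (-3 - (2)·-0.472 - (1)·-1.739) / (7) = -0.045;  v ← (1−ω)·-1.223 + ω·-0.045 = -0.516
  w: GS value = (-7 - (4)·-0.472 - (-1)·-0.516) / (9) = -0.625;  w ← (1−ω)·-1.739 + ω·-0.625 = -1.071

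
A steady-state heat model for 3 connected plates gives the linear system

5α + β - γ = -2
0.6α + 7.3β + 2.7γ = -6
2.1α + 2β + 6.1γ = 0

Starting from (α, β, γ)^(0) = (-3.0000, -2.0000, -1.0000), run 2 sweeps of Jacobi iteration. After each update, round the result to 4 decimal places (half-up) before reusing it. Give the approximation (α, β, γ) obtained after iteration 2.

Iteration 1:
  α = (-2 - (1)·-2.0000 - (-1)·-1.0000) / (5) = -0.2000
  β = (-6 - (0.6)·-3.0000 - (2.7)·-1.0000) / (7.3) = -0.2055
  γ = (0 - (2.1)·-3.0000 - (2)·-2.0000) / (6.1) = 1.6885
Iteration 2:
  α = (-2 - (1)·-0.2055 - (-1)·1.6885) / (5) = -0.0212
  β = (-6 - (0.6)·-0.2000 - (2.7)·1.6885) / (7.3) = -1.4300
  γ = (0 - (2.1)·-0.2000 - (2)·-0.2055) / (6.1) = 0.1362

(-0.0212, -1.4300, 0.1362)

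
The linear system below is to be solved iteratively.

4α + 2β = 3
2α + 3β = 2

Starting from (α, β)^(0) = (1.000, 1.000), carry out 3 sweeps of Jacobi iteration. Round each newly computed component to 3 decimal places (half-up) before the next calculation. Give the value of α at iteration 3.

Iteration 1:
  α = (3 - (2)·1.000) / (4) = 0.250
  β = (2 - (2)·1.000) / (3) = 0.000
Iteration 2:
  α = (3 - (2)·0.000) / (4) = 0.750
  β = (2 - (2)·0.250) / (3) = 0.500
Iteration 3:
  α = (3 - (2)·0.500) / (4) = 0.500
  β = (2 - (2)·0.750) / (3) = 0.167

0.500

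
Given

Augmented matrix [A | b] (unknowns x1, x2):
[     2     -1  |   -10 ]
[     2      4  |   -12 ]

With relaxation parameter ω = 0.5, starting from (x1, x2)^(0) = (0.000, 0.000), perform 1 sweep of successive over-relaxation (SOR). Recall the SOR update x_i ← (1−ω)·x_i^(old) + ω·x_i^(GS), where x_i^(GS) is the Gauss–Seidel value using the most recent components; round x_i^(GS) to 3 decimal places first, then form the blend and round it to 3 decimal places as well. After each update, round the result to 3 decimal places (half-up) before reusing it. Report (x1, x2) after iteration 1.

Iteration 1:
  x1: GS value = (-10 - (-1)·0.000) / (2) = -5.000;  x1 ← (1−ω)·0.000 + ω·-5.000 = -2.500
  x2: GS value = (-12 - (2)·-2.500) / (4) = -1.750;  x2 ← (1−ω)·0.000 + ω·-1.750 = -0.875

(-2.500, -0.875)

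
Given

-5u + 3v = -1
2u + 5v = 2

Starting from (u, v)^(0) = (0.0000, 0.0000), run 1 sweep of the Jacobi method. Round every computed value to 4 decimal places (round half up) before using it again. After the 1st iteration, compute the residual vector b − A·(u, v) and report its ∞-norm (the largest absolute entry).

Iteration 1:
  u = (-1 - (3)·0.0000) / (-5) = 0.2000
  v = (2 - (2)·0.0000) / (5) = 0.4000
Residual b − A·x = (-1.2000, -0.4000); ∞-norm = 1.2000

1.2000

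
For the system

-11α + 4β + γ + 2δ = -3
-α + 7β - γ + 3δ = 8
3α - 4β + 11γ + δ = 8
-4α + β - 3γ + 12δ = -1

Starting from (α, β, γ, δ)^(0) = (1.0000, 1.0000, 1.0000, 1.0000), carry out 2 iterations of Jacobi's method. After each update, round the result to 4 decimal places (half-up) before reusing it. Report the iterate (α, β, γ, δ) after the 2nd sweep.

Iteration 1:
  α = (-3 - (4)·1.0000 - (1)·1.0000 - (2)·1.0000) / (-11) = 0.9091
  β = (8 - (-1)·1.0000 - (-1)·1.0000 - (3)·1.0000) / (7) = 1.0000
  γ = (8 - (3)·1.0000 - (-4)·1.0000 - (1)·1.0000) / (11) = 0.7273
  δ = (-1 - (-4)·1.0000 - (1)·1.0000 - (-3)·1.0000) / (12) = 0.4167
Iteration 2:
  α = (-3 - (4)·1.0000 - (1)·0.7273 - (2)·0.4167) / (-11) = 0.7782
  β = (8 - (-1)·0.9091 - (-1)·0.7273 - (3)·0.4167) / (7) = 1.1980
  γ = (8 - (3)·0.9091 - (-4)·1.0000 - (1)·0.4167) / (11) = 0.8051
  δ = (-1 - (-4)·0.9091 - (1)·1.0000 - (-3)·0.7273) / (12) = 0.3182

(0.7782, 1.1980, 0.8051, 0.3182)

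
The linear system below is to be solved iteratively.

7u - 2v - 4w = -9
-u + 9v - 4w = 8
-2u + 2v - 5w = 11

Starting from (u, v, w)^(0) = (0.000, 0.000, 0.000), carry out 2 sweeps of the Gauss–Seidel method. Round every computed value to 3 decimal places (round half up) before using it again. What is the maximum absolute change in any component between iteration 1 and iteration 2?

0.681

Iteration 1:
  u = (-9 - (-2)·0.000 - (-4)·0.000) / (7) = -1.286
  v = (8 - (-1)·-1.286 - (-4)·0.000) / (9) = 0.746
  w = (11 - (-2)·-1.286 - (2)·0.746) / (-5) = -1.387
Iteration 2:
  u = (-9 - (-2)·0.746 - (-4)·-1.387) / (7) = -1.865
  v = (8 - (-1)·-1.865 - (-4)·-1.387) / (9) = 0.065
  w = (11 - (-2)·-1.865 - (2)·0.065) / (-5) = -1.428
Change: (-0.579, -0.681, -0.041) → max |·| = 0.681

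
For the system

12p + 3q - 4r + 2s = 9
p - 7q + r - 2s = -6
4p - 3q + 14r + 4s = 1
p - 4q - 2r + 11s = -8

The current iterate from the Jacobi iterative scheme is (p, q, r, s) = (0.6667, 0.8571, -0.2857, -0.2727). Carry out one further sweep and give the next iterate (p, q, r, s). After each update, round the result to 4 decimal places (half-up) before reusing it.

(0.4859, 0.9895, 0.1425, -0.5282)

One sweep:
  p = (9 - (3)·0.8571 - (-4)·-0.2857 - (2)·-0.2727) / (12) = 0.4859
  q = (-6 - (1)·0.6667 - (1)·-0.2857 - (-2)·-0.2727) / (-7) = 0.9895
  r = (1 - (4)·0.6667 - (-3)·0.8571 - (4)·-0.2727) / (14) = 0.1425
  s = (-8 - (1)·0.6667 - (-4)·0.8571 - (-2)·-0.2857) / (11) = -0.5282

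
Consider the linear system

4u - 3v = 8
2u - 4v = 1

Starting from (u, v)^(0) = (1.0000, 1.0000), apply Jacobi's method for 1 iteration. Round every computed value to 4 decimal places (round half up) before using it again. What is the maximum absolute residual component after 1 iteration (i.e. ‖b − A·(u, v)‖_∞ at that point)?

3.5000

Iteration 1:
  u = (8 - (-3)·1.0000) / (4) = 2.7500
  v = (1 - (2)·1.0000) / (-4) = 0.2500
Residual b − A·x = (-2.2500, -3.5000); ∞-norm = 3.5000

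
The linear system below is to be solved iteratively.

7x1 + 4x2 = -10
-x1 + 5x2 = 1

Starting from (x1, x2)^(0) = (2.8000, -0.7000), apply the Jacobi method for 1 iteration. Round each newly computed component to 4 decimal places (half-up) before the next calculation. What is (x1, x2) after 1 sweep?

(-1.0286, 0.7600)

Iteration 1:
  x1 = (-10 - (4)·-0.7000) / (7) = -1.0286
  x2 = (1 - (-1)·2.8000) / (5) = 0.7600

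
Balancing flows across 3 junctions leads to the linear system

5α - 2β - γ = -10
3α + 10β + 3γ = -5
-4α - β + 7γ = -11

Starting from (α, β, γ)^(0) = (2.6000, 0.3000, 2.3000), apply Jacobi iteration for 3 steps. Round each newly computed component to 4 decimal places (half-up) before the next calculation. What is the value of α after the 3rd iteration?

Iteration 1:
  α = (-10 - (-2)·0.3000 - (-1)·2.3000) / (5) = -1.4200
  β = (-5 - (3)·2.6000 - (3)·2.3000) / (10) = -1.9700
  γ = (-11 - (-4)·2.6000 - (-1)·0.3000) / (7) = -0.0429
Iteration 2:
  α = (-10 - (-2)·-1.9700 - (-1)·-0.0429) / (5) = -2.7966
  β = (-5 - (3)·-1.4200 - (3)·-0.0429) / (10) = -0.0611
  γ = (-11 - (-4)·-1.4200 - (-1)·-1.9700) / (7) = -2.6643
Iteration 3:
  α = (-10 - (-2)·-0.0611 - (-1)·-2.6643) / (5) = -2.5573
  β = (-5 - (3)·-2.7966 - (3)·-2.6643) / (10) = 1.1383
  γ = (-11 - (-4)·-2.7966 - (-1)·-0.0611) / (7) = -3.1782

-2.5573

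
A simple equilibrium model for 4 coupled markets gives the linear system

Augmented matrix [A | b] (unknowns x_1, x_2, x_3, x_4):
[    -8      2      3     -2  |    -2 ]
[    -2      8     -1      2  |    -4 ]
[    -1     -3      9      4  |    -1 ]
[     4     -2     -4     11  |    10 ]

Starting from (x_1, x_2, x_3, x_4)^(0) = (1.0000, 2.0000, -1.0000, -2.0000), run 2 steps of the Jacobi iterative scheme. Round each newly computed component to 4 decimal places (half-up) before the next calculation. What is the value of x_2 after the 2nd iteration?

-0.2232

Iteration 1:
  x_1 = (-2 - (2)·2.0000 - (3)·-1.0000 - (-2)·-2.0000) / (-8) = 0.8750
  x_2 = (-4 - (-2)·1.0000 - (-1)·-1.0000 - (2)·-2.0000) / (8) = 0.1250
  x_3 = (-1 - (-1)·1.0000 - (-3)·2.0000 - (4)·-2.0000) / (9) = 1.5556
  x_4 = (10 - (4)·1.0000 - (-2)·2.0000 - (-4)·-1.0000) / (11) = 0.5455
Iteration 2:
  x_1 = (-2 - (2)·0.1250 - (3)·1.5556 - (-2)·0.5455) / (-8) = 0.7282
  x_2 = (-4 - (-2)·0.8750 - (-1)·1.5556 - (2)·0.5455) / (8) = -0.2232
  x_3 = (-1 - (-1)·0.8750 - (-3)·0.1250 - (4)·0.5455) / (9) = -0.2147
  x_4 = (10 - (4)·0.8750 - (-2)·0.1250 - (-4)·1.5556) / (11) = 1.1793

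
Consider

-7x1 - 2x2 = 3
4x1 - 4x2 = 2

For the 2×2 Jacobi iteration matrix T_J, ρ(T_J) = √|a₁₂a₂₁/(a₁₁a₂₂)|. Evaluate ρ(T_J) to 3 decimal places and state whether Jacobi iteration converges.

a₁₂a₂₁/(a₁₁a₂₂) = (-2)·(4) / ((-7)·(-4)) = -0.285714
ρ = √|-0.285714| = √0.285714 = 0.535
ρ < 1, so Jacobi converges

0.535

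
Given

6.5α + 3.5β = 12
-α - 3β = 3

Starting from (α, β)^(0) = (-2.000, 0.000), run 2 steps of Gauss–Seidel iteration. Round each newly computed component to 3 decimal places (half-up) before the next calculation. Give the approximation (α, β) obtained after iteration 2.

Iteration 1:
  α = (12 - (3.5)·0.000) / (6.5) = 1.846
  β = (3 - (-1)·1.846) / (-3) = -1.615
Iteration 2:
  α = (12 - (3.5)·-1.615) / (6.5) = 2.716
  β = (3 - (-1)·2.716) / (-3) = -1.905

(2.716, -1.905)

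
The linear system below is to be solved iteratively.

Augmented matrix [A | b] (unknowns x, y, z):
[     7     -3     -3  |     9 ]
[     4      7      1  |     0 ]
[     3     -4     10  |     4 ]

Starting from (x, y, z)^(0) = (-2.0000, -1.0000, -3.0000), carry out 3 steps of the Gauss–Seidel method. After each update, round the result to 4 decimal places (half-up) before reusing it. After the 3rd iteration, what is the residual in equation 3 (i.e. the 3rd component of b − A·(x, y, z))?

Iteration 1:
  x = (9 - (-3)·-1.0000 - (-3)·-3.0000) / (7) = -0.4286
  y = (0 - (4)·-0.4286 - (1)·-3.0000) / (7) = 0.6735
  z = (4 - (3)·-0.4286 - (-4)·0.6735) / (10) = 0.7980
Iteration 2:
  x = (9 - (-3)·0.6735 - (-3)·0.7980) / (7) = 1.9164
  y = (0 - (4)·1.9164 - (1)·0.7980) / (7) = -1.2091
  z = (4 - (3)·1.9164 - (-4)·-1.2091) / (10) = -0.6586
Iteration 3:
  x = (9 - (-3)·-1.2091 - (-3)·-0.6586) / (7) = 0.4853
  y = (0 - (4)·0.4853 - (1)·-0.6586) / (7) = -0.1832
  z = (4 - (3)·0.4853 - (-4)·-0.1832) / (10) = 0.1811
Residual b − A·x = (5.5966, -0.8399, 0.0003)

0.0003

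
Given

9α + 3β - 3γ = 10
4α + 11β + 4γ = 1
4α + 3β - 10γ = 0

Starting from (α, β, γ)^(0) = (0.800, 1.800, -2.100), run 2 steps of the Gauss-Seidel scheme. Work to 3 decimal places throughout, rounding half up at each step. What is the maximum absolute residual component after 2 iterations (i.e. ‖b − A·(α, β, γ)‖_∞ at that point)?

Iteration 1:
  α = (10 - (3)·1.800 - (-3)·-2.100) / (9) = -0.189
  β = (1 - (4)·-0.189 - (4)·-2.100) / (11) = 0.923
  γ = (0 - (4)·-0.189 - (3)·0.923) / (-10) = 0.201
Iteration 2:
  α = (10 - (3)·0.923 - (-3)·0.201) / (9) = 0.870
  β = (1 - (4)·0.870 - (4)·0.201) / (11) = -0.299
  γ = (0 - (4)·0.870 - (3)·-0.299) / (-10) = 0.258
Residual b − A·x = (3.841, -0.223, -0.003); ∞-norm = 3.841

3.841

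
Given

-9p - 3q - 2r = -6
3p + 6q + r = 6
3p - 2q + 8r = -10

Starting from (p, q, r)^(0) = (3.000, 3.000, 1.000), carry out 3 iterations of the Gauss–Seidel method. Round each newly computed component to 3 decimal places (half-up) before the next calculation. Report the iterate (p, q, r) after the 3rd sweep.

(0.636, 0.882, -1.268)

Iteration 1:
  p = (-6 - (-3)·3.000 - (-2)·1.000) / (-9) = -0.556
  q = (6 - (3)·-0.556 - (1)·1.000) / (6) = 1.111
  r = (-10 - (3)·-0.556 - (-2)·1.111) / (8) = -0.764
Iteration 2:
  p = (-6 - (-3)·1.111 - (-2)·-0.764) / (-9) = 0.466
  q = (6 - (3)·0.466 - (1)·-0.764) / (6) = 0.894
  r = (-10 - (3)·0.466 - (-2)·0.894) / (8) = -1.201
Iteration 3:
  p = (-6 - (-3)·0.894 - (-2)·-1.201) / (-9) = 0.636
  q = (6 - (3)·0.636 - (1)·-1.201) / (6) = 0.882
  r = (-10 - (3)·0.636 - (-2)·0.882) / (8) = -1.268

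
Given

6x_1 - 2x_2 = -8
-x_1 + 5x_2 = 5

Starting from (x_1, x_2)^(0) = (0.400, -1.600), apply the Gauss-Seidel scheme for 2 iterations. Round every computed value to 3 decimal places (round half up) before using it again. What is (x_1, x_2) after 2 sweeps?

Iteration 1:
  x_1 = (-8 - (-2)·-1.600) / (6) = -1.867
  x_2 = (5 - (-1)·-1.867) / (5) = 0.627
Iteration 2:
  x_1 = (-8 - (-2)·0.627) / (6) = -1.124
  x_2 = (5 - (-1)·-1.124) / (5) = 0.775

(-1.124, 0.775)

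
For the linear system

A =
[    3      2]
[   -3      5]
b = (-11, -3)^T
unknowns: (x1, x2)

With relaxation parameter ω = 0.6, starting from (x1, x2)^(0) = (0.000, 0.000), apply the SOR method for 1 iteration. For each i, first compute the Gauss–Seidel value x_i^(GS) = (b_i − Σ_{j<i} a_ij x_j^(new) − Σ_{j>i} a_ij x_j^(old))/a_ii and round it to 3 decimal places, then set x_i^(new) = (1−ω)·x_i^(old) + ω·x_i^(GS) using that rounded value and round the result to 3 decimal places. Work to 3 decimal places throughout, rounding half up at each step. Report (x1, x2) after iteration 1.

Iteration 1:
  x1: GS value = (-11 - (2)·0.000) / (3) = -3.667;  x1 ← (1−ω)·0.000 + ω·-3.667 = -2.200
  x2: GS value = (-3 - (-3)·-2.200) / (5) = -1.920;  x2 ← (1−ω)·0.000 + ω·-1.920 = -1.152

(-2.200, -1.152)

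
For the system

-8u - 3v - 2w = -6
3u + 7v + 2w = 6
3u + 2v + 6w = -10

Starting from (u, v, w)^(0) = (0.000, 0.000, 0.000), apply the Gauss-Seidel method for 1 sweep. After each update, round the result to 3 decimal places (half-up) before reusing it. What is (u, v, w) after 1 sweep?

(0.750, 0.536, -2.220)

Iteration 1:
  u = (-6 - (-3)·0.000 - (-2)·0.000) / (-8) = 0.750
  v = (6 - (3)·0.750 - (2)·0.000) / (7) = 0.536
  w = (-10 - (3)·0.750 - (2)·0.536) / (6) = -2.220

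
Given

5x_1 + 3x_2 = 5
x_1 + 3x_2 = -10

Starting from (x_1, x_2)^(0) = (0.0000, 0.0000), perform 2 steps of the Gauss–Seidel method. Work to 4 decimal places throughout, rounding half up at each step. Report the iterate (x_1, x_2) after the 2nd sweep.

Iteration 1:
  x_1 = (5 - (3)·0.0000) / (5) = 1.0000
  x_2 = (-10 - (1)·1.0000) / (3) = -3.6667
Iteration 2:
  x_1 = (5 - (3)·-3.6667) / (5) = 3.2000
  x_2 = (-10 - (1)·3.2000) / (3) = -4.4000

(3.2000, -4.4000)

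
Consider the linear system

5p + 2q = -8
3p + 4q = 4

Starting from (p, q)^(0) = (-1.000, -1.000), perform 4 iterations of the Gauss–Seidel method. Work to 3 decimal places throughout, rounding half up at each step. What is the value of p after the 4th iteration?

Iteration 1:
  p = (-8 - (2)·-1.000) / (5) = -1.200
  q = (4 - (3)·-1.200) / (4) = 1.900
Iteration 2:
  p = (-8 - (2)·1.900) / (5) = -2.360
  q = (4 - (3)·-2.360) / (4) = 2.770
Iteration 3:
  p = (-8 - (2)·2.770) / (5) = -2.708
  q = (4 - (3)·-2.708) / (4) = 3.031
Iteration 4:
  p = (-8 - (2)·3.031) / (5) = -2.812
  q = (4 - (3)·-2.812) / (4) = 3.109

-2.812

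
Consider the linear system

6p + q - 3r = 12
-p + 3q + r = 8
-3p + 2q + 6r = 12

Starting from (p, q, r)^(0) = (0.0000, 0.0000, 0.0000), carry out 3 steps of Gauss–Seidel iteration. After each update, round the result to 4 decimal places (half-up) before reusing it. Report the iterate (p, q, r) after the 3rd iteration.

(2.6528, 2.8009, 2.3928)

Iteration 1:
  p = (12 - (1)·0.0000 - (-3)·0.0000) / (6) = 2.0000
  q = (8 - (-1)·2.0000 - (1)·0.0000) / (3) = 3.3333
  r = (12 - (-3)·2.0000 - (2)·3.3333) / (6) = 1.8889
Iteration 2:
  p = (12 - (1)·3.3333 - (-3)·1.8889) / (6) = 2.3889
  q = (8 - (-1)·2.3889 - (1)·1.8889) / (3) = 2.8333
  r = (12 - (-3)·2.3889 - (2)·2.8333) / (6) = 2.2500
Iteration 3:
  p = (12 - (1)·2.8333 - (-3)·2.2500) / (6) = 2.6528
  q = (8 - (-1)·2.6528 - (1)·2.2500) / (3) = 2.8009
  r = (12 - (-3)·2.6528 - (2)·2.8009) / (6) = 2.3928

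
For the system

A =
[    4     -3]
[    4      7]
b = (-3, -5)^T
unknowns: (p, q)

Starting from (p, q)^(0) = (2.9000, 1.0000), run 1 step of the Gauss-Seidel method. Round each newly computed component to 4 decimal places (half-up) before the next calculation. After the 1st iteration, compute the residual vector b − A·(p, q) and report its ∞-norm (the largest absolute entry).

5.1429

Iteration 1:
  p = (-3 - (-3)·1.0000) / (4) = 0.0000
  q = (-5 - (4)·0.0000) / (7) = -0.7143
Residual b − A·x = (-5.1429, 0.0001); ∞-norm = 5.1429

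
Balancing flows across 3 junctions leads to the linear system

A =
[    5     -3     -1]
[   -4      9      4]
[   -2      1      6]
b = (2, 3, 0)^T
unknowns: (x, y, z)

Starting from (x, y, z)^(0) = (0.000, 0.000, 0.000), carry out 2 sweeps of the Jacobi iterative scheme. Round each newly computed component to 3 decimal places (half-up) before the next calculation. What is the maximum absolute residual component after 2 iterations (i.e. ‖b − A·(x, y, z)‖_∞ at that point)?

Iteration 1:
  x = (2 - (-3)·0.000 - (-1)·0.000) / (5) = 0.400
  y = (3 - (-4)·0.000 - (4)·0.000) / (9) = 0.333
  z = (0 - (-2)·0.000 - (1)·0.000) / (6) = 0.000
Iteration 2:
  x = (2 - (-3)·0.333 - (-1)·0.000) / (5) = 0.600
  y = (3 - (-4)·0.400 - (4)·0.000) / (9) = 0.511
  z = (0 - (-2)·0.400 - (1)·0.333) / (6) = 0.078
Residual b − A·x = (0.611, 0.489, 0.221); ∞-norm = 0.611

0.611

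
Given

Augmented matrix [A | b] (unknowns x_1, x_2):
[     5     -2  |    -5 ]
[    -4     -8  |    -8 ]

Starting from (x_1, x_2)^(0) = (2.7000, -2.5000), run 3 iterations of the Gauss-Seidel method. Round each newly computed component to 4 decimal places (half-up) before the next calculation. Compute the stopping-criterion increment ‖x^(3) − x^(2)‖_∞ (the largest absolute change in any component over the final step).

0.3600

Iteration 1:
  x_1 = (-5 - (-2)·-2.5000) / (5) = -2.0000
  x_2 = (-8 - (-4)·-2.0000) / (-8) = 2.0000
Iteration 2:
  x_1 = (-5 - (-2)·2.0000) / (5) = -0.2000
  x_2 = (-8 - (-4)·-0.2000) / (-8) = 1.1000
Iteration 3:
  x_1 = (-5 - (-2)·1.1000) / (5) = -0.5600
  x_2 = (-8 - (-4)·-0.5600) / (-8) = 1.2800
Change: (-0.3600, 0.1800) → max |·| = 0.3600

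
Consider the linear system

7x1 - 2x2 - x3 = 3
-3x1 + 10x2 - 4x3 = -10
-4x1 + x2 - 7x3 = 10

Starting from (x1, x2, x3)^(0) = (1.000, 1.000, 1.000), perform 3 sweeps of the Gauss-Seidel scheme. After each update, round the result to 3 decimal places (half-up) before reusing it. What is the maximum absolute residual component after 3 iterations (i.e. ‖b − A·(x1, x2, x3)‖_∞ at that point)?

Iteration 1:
  x1 = (3 - (-2)·1.000 - (-1)·1.000) / (7) = 0.857
  x2 = (-10 - (-3)·0.857 - (-4)·1.000) / (10) = -0.343
  x3 = (10 - (-4)·0.857 - (1)·-0.343) / (-7) = -1.967
Iteration 2:
  x1 = (3 - (-2)·-0.343 - (-1)·-1.967) / (7) = 0.050
  x2 = (-10 - (-3)·0.050 - (-4)·-1.967) / (10) = -1.772
  x3 = (10 - (-4)·0.050 - (1)·-1.772) / (-7) = -1.710
Iteration 3:
  x1 = (3 - (-2)·-1.772 - (-1)·-1.710) / (7) = -0.322
  x2 = (-10 - (-3)·-0.322 - (-4)·-1.710) / (10) = -1.781
  x3 = (10 - (-4)·-0.322 - (1)·-1.781) / (-7) = -1.499
Residual b − A·x = (0.193, 0.848, 0.000); ∞-norm = 0.848

0.848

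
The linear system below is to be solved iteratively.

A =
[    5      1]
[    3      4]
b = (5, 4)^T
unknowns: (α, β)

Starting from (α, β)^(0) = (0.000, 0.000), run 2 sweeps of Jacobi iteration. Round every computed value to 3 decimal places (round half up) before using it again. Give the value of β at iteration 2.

0.250

Iteration 1:
  α = (5 - (1)·0.000) / (5) = 1.000
  β = (4 - (3)·0.000) / (4) = 1.000
Iteration 2:
  α = (5 - (1)·1.000) / (5) = 0.800
  β = (4 - (3)·1.000) / (4) = 0.250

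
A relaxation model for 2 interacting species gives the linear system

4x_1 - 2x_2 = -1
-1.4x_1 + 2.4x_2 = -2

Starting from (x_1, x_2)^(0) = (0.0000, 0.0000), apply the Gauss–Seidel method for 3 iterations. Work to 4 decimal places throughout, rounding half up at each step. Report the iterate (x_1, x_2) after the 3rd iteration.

(-0.8824, -1.3481)

Iteration 1:
  x_1 = (-1 - (-2)·0.0000) / (4) = -0.2500
  x_2 = (-2 - (-1.4)·-0.2500) / (2.4) = -0.9792
Iteration 2:
  x_1 = (-1 - (-2)·-0.9792) / (4) = -0.7396
  x_2 = (-2 - (-1.4)·-0.7396) / (2.4) = -1.2648
Iteration 3:
  x_1 = (-1 - (-2)·-1.2648) / (4) = -0.8824
  x_2 = (-2 - (-1.4)·-0.8824) / (2.4) = -1.3481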